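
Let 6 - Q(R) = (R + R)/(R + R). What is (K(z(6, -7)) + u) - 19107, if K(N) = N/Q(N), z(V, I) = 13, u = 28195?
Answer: 45453/5 ≈ 9090.6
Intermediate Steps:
Q(R) = 5 (Q(R) = 6 - (R + R)/(R + R) = 6 - 2*R/(2*R) = 6 - 2*R*1/(2*R) = 6 - 1*1 = 6 - 1 = 5)
K(N) = N/5
(K(z(6, -7)) + u) - 19107 = ((⅕)*13 + 28195) - 19107 = (13/5 + 28195) - 19107 = 140988/5 - 19107 = 45453/5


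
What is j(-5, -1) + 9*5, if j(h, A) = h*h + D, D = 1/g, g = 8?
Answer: 561/8 ≈ 70.125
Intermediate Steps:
D = ⅛ (D = 1/8 = ⅛ ≈ 0.12500)
j(h, A) = ⅛ + h² (j(h, A) = h*h + ⅛ = h² + ⅛ = ⅛ + h²)
j(-5, -1) + 9*5 = (⅛ + (-5)²) + 9*5 = (⅛ + 25) + 45 = 201/8 + 45 = 561/8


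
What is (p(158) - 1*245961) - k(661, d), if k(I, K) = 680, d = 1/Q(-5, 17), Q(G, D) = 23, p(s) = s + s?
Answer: -246325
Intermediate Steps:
p(s) = 2*s
d = 1/23 ≈ 0.043478
(p(158) - 1*245961) - k(661, d) = (2*158 - 1*245961) - 1*680 = (316 - 245961) - 680 = -245645 - 680 = -246325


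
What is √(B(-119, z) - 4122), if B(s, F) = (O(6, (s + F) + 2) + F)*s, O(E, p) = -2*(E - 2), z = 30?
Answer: 2*I*√1685 ≈ 82.098*I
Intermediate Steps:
O(E, p) = 4 - 2*E (O(E, p) = -2*(-2 + E) = 4 - 2*E)
B(s, F) = s*(-8 + F) (B(s, F) = ((4 - 2*6) + F)*s = ((4 - 12) + F)*s = (-8 + F)*s = s*(-8 + F))
√(B(-119, z) - 4122) = √(-119*(-8 + 30) - 4122) = √(-119*22 - 4122) = √(-2618 - 4122) = √(-6740) = 2*I*√1685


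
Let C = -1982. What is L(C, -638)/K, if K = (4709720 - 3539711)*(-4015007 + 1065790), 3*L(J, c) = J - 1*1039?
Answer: 1007/3450610432953 ≈ 2.9183e-10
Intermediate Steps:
L(J, c) = -1039/3 + J/3 (L(J, c) = (J - 1*1039)/3 = (J - 1039)/3 = (-1039 + J)/3 = -1039/3 + J/3)
K = -3450610432953 (K = 1170009*(-2949217) = -3450610432953)
L(C, -638)/K = (-1039/3 + (⅓)*(-1982))/(-3450610432953) = (-1039/3 - 1982/3)*(-1/3450610432953) = -1007*(-1/3450610432953) = 1007/3450610432953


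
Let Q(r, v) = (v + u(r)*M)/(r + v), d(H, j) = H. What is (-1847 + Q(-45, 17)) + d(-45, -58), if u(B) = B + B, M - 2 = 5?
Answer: -52363/28 ≈ -1870.1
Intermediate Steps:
M = 7 (M = 2 + 5 = 7)
u(B) = 2*B
Q(r, v) = (v + 14*r)/(r + v) (Q(r, v) = (v + (2*r)*7)/(r + v) = (v + 14*r)/(r + v))
(-1847 + Q(-45, 17)) + d(-45, -58) = (-1847 + (17 + 14*(-45))/(-45 + 17)) - 45 = (-1847 + (17 - 630)/(-28)) - 45 = (-1847 - 1/28*(-613)) - 45 = (-1847 + 613/28) - 45 = -51103/28 - 45 = -52363/28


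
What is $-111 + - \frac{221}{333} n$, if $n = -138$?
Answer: $- \frac{2155}{111} \approx -19.414$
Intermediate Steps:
$-111 + - \frac{221}{333} n = -111 + - \frac{221}{333} \left(-138\right) = -111 + \left(-221\right) \frac{1}{333} \left(-138\right) = -111 - - \frac{10166}{111} = -111 + \frac{10166}{111} = - \frac{2155}{111}$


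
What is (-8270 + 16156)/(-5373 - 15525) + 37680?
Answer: 393714377/10449 ≈ 37680.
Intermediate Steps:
(-8270 + 16156)/(-5373 - 15525) + 37680 = 7886/(-20898) + 37680 = 7886*(-1/20898) + 37680 = -3943/10449 + 37680 = 393714377/10449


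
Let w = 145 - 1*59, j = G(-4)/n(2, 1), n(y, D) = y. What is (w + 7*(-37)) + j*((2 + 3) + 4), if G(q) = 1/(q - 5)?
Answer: -347/2 ≈ -173.50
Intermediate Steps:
G(q) = 1/(-5 + q)
j = -1/18 (j = 1/(-5 - 4*2) = (½)/(-9) = -⅑*½ = -1/18 ≈ -0.055556)
w = 86 (w = 145 - 59 = 86)
(w + 7*(-37)) + j*((2 + 3) + 4) = (86 + 7*(-37)) - ((2 + 3) + 4)/18 = (86 - 259) - (5 + 4)/18 = -173 - 1/18*9 = -173 - ½ = -347/2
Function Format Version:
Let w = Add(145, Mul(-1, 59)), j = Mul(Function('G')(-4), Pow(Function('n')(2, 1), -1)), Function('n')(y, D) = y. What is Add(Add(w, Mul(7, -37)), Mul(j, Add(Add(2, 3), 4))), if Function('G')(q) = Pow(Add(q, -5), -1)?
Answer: Rational(-347, 2) ≈ -173.50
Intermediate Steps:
Function('G')(q) = Pow(Add(-5, q), -1)
j = Rational(-1, 18) (j = Mul(Pow(Add(-5, -4), -1), Pow(2, -1)) = Mul(Pow(-9, -1), Rational(1, 2)) = Mul(Rational(-1, 9), Rational(1, 2)) = Rational(-1, 18) ≈ -0.055556)
w = 86 (w = Add(145, -59) = 86)
Add(Add(w, Mul(7, -37)), Mul(j, Add(Add(2, 3), 4))) = Add(Add(86, Mul(7, -37)), Mul(Rational(-1, 18), Add(Add(2, 3), 4))) = Add(Add(86, -259), Mul(Rational(-1, 18), Add(5, 4))) = Add(-173, Mul(Rational(-1, 18), 9)) = Add(-173, Rational(-1, 2)) = Rational(-347, 2)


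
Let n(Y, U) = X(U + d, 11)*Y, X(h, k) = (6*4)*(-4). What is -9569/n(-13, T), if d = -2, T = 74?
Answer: -9569/1248 ≈ -7.6675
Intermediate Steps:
X(h, k) = -96 (X(h, k) = 24*(-4) = -96)
n(Y, U) = -96*Y
-9569/n(-13, T) = -9569/((-96*(-13))) = -9569/1248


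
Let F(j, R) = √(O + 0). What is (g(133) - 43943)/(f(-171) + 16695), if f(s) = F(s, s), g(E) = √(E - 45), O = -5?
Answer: -146725677/55744606 + 3339*√22/27872303 - I*√110/139361515 + 43943*I*√5/278723030 ≈ -2.6315 + 0.00035246*I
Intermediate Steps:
g(E) = √(-45 + E)
F(j, R) = I*√5 (F(j, R) = √(-5 + 0) = √(-5) = I*√5)
f(s) = I*√5
(g(133) - 43943)/(f(-171) + 16695) = (√(-45 + 133) - 43943)/(I*√5 + 16695) = (√88 - 43943)/(16695 + I*√5) = (2*√22 - 43943)/(16695 + I*√5) = (-43943 + 2*√22)/(16695 + I*√5)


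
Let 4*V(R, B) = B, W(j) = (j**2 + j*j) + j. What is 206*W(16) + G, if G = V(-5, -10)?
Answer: 217531/2 ≈ 1.0877e+5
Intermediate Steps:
W(j) = j + 2*j**2 (W(j) = (j**2 + j**2) + j = 2*j**2 + j = j + 2*j**2)
V(R, B) = B/4
G = -5/2 (G = (1/4)*(-10) = -5/2 ≈ -2.5000)
206*W(16) + G = 206*(16*(1 + 2*16)) - 5/2 = 206*(16*(1 + 32)) - 5/2 = 206*(16*33) - 5/2 = 206*528 - 5/2 = 108768 - 5/2 = 217531/2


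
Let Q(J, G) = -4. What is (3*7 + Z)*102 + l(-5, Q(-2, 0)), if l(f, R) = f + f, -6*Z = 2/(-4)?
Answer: 4281/2 ≈ 2140.5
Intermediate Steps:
Z = 1/12 (Z = -1/(3*(-4)) = -(-1)/(3*4) = -1/6*(-1/2) = 1/12 ≈ 0.083333)
l(f, R) = 2*f
(3*7 + Z)*102 + l(-5, Q(-2, 0)) = (3*7 + 1/12)*102 + 2*(-5) = (21 + 1/12)*102 - 10 = (253/12)*102 - 10 = 4301/2 - 10 = 4281/2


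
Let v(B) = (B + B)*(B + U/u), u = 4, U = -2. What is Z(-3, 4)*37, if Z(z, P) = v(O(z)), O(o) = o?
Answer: 777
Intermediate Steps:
v(B) = 2*B*(-½ + B) (v(B) = (B + B)*(B - 2/4) = (2*B)*(B - 2*¼) = (2*B)*(B - ½) = (2*B)*(-½ + B) = 2*B*(-½ + B))
Z(z, P) = z*(-1 + 2*z)
Z(-3, 4)*37 = -3*(-1 + 2*(-3))*37 = -3*(-1 - 6)*37 = -3*(-7)*37 = 21*37 = 777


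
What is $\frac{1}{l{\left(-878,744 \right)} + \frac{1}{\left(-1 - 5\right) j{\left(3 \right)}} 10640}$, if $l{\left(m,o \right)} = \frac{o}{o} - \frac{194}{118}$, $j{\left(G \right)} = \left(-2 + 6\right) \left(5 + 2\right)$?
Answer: $- \frac{177}{11324} \approx -0.015631$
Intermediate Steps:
$j{\left(G \right)} = 28$ ($j{\left(G \right)} = 4 \cdot 7 = 28$)
$l{\left(m,o \right)} = - \frac{38}{59}$ ($l{\left(m,o \right)} = 1 - \frac{97}{59} = - \frac{38}{59}$)
$\frac{1}{l{\left(-878,744 \right)} + \frac{1}{\left(-1 - 5\right) j{\left(3 \right)}} 10640} = \frac{1}{- \frac{38}{59} + \frac{1}{\left(-1 - 5\right) 28} \cdot 10640} = \frac{1}{- \frac{38}{59} + \frac{1}{\left(-6\right) 28} \cdot 10640} = \frac{1}{- \frac{38}{59} + \frac{1}{-168} \cdot 10640} = \frac{1}{- \frac{38}{59} - \frac{190}{3}} = \frac{1}{- \frac{11324}{177}} = - \frac{177}{11324}$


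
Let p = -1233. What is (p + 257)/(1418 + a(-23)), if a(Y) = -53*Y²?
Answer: 976/26619 ≈ 0.036666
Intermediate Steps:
(p + 257)/(1418 + a(-23)) = (-1233 + 257)/(1418 - 53*(-23)²) = -976/(1418 - 53*529) = -976/(1418 - 28037) = -976/(-26619) = -976*(-1/26619) = 976/26619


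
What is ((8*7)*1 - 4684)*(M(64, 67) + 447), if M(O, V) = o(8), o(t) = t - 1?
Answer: -2101112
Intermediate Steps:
o(t) = -1 + t
M(O, V) = 7 (M(O, V) = -1 + 8 = 7)
((8*7)*1 - 4684)*(M(64, 67) + 447) = ((8*7)*1 - 4684)*(7 + 447) = (56*1 - 4684)*454 = (56 - 4684)*454 = -4628*454 = -2101112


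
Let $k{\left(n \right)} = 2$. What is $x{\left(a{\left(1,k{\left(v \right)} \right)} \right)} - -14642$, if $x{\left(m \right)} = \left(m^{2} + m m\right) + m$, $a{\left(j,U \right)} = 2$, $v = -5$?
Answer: $14652$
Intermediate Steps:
$x{\left(m \right)} = m + 2 m^{2}$ ($x{\left(m \right)} = \left(m^{2} + m^{2}\right) + m = 2 m^{2} + m = m + 2 m^{2}$)
$x{\left(a{\left(1,k{\left(v \right)} \right)} \right)} - -14642 = 2 \left(1 + 2 \cdot 2\right) - -14642 = 2 \left(1 + 4\right) + 14642 = 2 \cdot 5 + 14642 = 10 + 14642 = 14652$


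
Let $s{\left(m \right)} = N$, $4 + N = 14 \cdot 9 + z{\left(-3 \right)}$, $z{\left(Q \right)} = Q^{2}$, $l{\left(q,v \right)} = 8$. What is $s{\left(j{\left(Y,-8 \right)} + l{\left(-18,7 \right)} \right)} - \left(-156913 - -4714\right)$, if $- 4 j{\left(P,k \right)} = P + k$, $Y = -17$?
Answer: $152330$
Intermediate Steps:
$j{\left(P,k \right)} = - \frac{P}{4} - \frac{k}{4}$ ($j{\left(P,k \right)} = - \frac{P + k}{4} = - \frac{P}{4} - \frac{k}{4}$)
$N = 131$ ($N = -4 + \left(14 \cdot 9 + \left(-3\right)^{2}\right) = -4 + \left(126 + 9\right) = -4 + 135 = 131$)
$s{\left(m \right)} = 131$
$s{\left(j{\left(Y,-8 \right)} + l{\left(-18,7 \right)} \right)} - \left(-156913 - -4714\right) = 131 - \left(-156913 - -4714\right) = 131 - \left(-156913 + 4714\right) = 131 - -152199 = 131 + 152199 = 152330$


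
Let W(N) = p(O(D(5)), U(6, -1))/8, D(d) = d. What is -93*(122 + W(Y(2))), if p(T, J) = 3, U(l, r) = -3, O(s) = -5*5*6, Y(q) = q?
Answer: -91047/8 ≈ -11381.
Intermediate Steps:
O(s) = -150 (O(s) = -25*6 = -150)
W(N) = 3/8
-93*(122 + W(Y(2))) = -93*(122 + 3/8) = -93*979/8 = -91047/8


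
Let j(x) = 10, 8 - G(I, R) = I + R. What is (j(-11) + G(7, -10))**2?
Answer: 441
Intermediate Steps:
G(I, R) = 8 - I - R (G(I, R) = 8 - (I + R) = 8 + (-I - R) = 8 - I - R)
(j(-11) + G(7, -10))**2 = (10 + (8 - 1*7 - 1*(-10)))**2 = (10 + (8 - 7 + 10))**2 = (10 + 11)**2 = 21**2 = 441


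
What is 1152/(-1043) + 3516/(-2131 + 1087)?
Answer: -405823/90741 ≈ -4.4723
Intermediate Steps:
1152/(-1043) + 3516/(-2131 + 1087) = 1152*(-1/1043) + 3516/(-1044) = -1152/1043 + 3516*(-1/1044) = -1152/1043 - 293/87 = -405823/90741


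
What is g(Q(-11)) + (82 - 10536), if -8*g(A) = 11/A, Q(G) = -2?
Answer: -167253/16 ≈ -10453.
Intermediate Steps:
g(A) = -11/(8*A)
g(Q(-11)) + (82 - 10536) = -11/8/(-2) + (82 - 10536) = -11/8*(-½) - 10454 = 11/16 - 10454 = -167253/16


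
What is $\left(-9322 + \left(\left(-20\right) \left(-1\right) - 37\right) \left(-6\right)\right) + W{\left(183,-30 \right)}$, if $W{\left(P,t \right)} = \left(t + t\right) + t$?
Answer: $-9310$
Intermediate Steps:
$W{\left(P,t \right)} = 3 t$ ($W{\left(P,t \right)} = 2 t + t = 3 t$)
$\left(-9322 + \left(\left(-20\right) \left(-1\right) - 37\right) \left(-6\right)\right) + W{\left(183,-30 \right)} = \left(-9322 + \left(\left(-20\right) \left(-1\right) - 37\right) \left(-6\right)\right) + 3 \left(-30\right) = \left(-9322 + \left(20 - 37\right) \left(-6\right)\right) - 90 = \left(-9322 - -102\right) - 90 = \left(-9322 + 102\right) - 90 = -9220 - 90 = -9310$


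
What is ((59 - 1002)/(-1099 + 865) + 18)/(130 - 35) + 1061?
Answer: 4718237/4446 ≈ 1061.2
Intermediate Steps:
((59 - 1002)/(-1099 + 865) + 18)/(130 - 35) + 1061 = (-943/(-234) + 18)/95 + 1061 = (-943*(-1/234) + 18)*(1/95) + 1061 = (943/234 + 18)*(1/95) + 1061 = (5155/234)*(1/95) + 1061 = 1031/4446 + 1061 = 4718237/4446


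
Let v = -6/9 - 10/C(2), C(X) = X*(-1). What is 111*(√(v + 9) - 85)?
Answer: -9435 + 74*√30 ≈ -9029.7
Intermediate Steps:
C(X) = -X
v = 13/3 (v = -6/9 - 10/((-1*2)) = -6*⅑ - 10/(-2) = -⅔ - 10*(-½) = -⅔ + 5 = 13/3 ≈ 4.3333)
111*(√(v + 9) - 85) = 111*(√(13/3 + 9) - 85) = 111*(√(40/3) - 85) = 111*(2*√30/3 - 85) = 111*(-85 + 2*√30/3) = -9435 + 74*√30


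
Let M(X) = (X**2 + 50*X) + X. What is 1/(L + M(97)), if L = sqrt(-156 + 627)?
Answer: 14356/206094265 - sqrt(471)/206094265 ≈ 6.9552e-5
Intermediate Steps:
M(X) = X**2 + 51*X
L = sqrt(471) ≈ 21.703
1/(L + M(97)) = 1/(sqrt(471) + 97*(51 + 97)) = 1/(sqrt(471) + 97*148) = 1/(sqrt(471) + 14356) = 1/(14356 + sqrt(471))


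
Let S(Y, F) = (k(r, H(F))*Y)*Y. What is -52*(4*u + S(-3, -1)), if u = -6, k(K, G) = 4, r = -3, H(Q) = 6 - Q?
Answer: -624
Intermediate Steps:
S(Y, F) = 4*Y**2 (S(Y, F) = (4*Y)*Y = 4*Y**2)
-52*(4*u + S(-3, -1)) = -52*(4*(-6) + 4*(-3)**2) = -52*(-24 + 4*9) = -52*(-24 + 36) = -52*12 = -624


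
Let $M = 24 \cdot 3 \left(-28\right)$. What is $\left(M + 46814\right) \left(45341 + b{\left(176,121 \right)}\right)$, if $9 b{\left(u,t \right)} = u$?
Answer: $\frac{18288559510}{9} \approx 2.0321 \cdot 10^{9}$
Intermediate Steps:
$b{\left(u,t \right)} = \frac{u}{9}$
$M = -2016$ ($M = 72 \left(-28\right) = -2016$)
$\left(M + 46814\right) \left(45341 + b{\left(176,121 \right)}\right) = \left(-2016 + 46814\right) \left(45341 + \frac{1}{9} \cdot 176\right) = 44798 \left(45341 + \frac{176}{9}\right) = 44798 \cdot \frac{408245}{9} = \frac{18288559510}{9}$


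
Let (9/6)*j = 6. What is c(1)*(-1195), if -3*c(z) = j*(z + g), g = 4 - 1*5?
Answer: 0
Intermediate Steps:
j = 4 (j = (2/3)*6 = 4)
g = -1 (g = 4 - 5 = -1)
c(z) = 4/3 - 4*z/3 (c(z) = -4*(z - 1)/3 = -4*(-1 + z)/3 = -(-4 + 4*z)/3 = 4/3 - 4*z/3)
c(1)*(-1195) = (4/3 - 4/3*1)*(-1195) = (4/3 - 4/3)*(-1195) = 0*(-1195) = 0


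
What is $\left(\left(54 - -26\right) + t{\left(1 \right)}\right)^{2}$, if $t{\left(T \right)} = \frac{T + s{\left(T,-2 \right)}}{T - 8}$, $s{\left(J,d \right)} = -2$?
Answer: $\frac{314721}{49} \approx 6422.9$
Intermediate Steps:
$t{\left(T \right)} = \frac{-2 + T}{-8 + T}$ ($t{\left(T \right)} = \frac{T - 2}{T - 8} = \frac{-2 + T}{-8 + T}$)
$\left(\left(54 - -26\right) + t{\left(1 \right)}\right)^{2} = \left(\left(54 - -26\right) + \frac{-2 + 1}{-8 + 1}\right)^{2} = \left(\left(54 + 26\right) + \frac{1}{-7} \left(-1\right)\right)^{2} = \left(80 - - \frac{1}{7}\right)^{2} = \left(80 + \frac{1}{7}\right)^{2} = \left(\frac{561}{7}\right)^{2} = \frac{314721}{49}$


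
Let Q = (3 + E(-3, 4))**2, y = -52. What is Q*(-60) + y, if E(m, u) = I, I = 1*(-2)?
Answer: -112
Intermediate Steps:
I = -2
E(m, u) = -2
Q = 1 (Q = (3 - 2)**2 = 1**2 = 1)
Q*(-60) + y = 1*(-60) - 52 = -60 - 52 = -112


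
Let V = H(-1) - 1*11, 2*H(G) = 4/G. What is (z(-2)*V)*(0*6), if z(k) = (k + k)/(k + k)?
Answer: 0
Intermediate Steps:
H(G) = 2/G (H(G) = (4/G)/2 = 2/G)
V = -13 (V = 2/(-1) - 1*11 = 2*(-1) - 11 = -2 - 11 = -13)
z(k) = 1 (z(k) = (2*k)/((2*k)) = (2*k)*(1/(2*k)) = 1)
(z(-2)*V)*(0*6) = (1*(-13))*(0*6) = -13*0 = 0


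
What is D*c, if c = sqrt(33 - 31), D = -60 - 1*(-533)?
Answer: 473*sqrt(2) ≈ 668.92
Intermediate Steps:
D = 473 (D = -60 + 533 = 473)
c = sqrt(2) ≈ 1.4142
D*c = 473*sqrt(2)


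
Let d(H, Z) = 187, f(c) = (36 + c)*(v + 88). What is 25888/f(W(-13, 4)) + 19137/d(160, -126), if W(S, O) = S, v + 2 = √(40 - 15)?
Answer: 44894797/391391 ≈ 114.71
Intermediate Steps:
v = 3 (v = -2 + √(40 - 15) = -2 + √25 = -2 + 5 = 3)
f(c) = 3276 + 91*c (f(c) = (36 + c)*(3 + 88) = (36 + c)*91 = 3276 + 91*c)
25888/f(W(-13, 4)) + 19137/d(160, -126) = 25888/(3276 + 91*(-13)) + 19137/187 = 25888/(3276 - 1183) + 19137*(1/187) = 25888/2093 + 19137/187 = 44894797/391391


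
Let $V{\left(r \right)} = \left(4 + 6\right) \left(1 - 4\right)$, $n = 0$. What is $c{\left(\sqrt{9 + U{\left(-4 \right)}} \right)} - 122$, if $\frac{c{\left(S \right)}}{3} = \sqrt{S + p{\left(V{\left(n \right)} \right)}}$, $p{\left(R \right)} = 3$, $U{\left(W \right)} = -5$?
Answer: $-122 + 3 \sqrt{5} \approx -115.29$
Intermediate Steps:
$V{\left(r \right)} = -30$ ($V{\left(r \right)} = 10 \left(-3\right) = -30$)
$c{\left(S \right)} = 3 \sqrt{3 + S}$ ($c{\left(S \right)} = 3 \sqrt{S + 3} = 3 \sqrt{3 + S}$)
$c{\left(\sqrt{9 + U{\left(-4 \right)}} \right)} - 122 = 3 \sqrt{3 + \sqrt{9 - 5}} - 122 = 3 \sqrt{3 + \sqrt{4}} - 122 = 3 \sqrt{3 + 2} - 122 = 3 \sqrt{5} - 122 = -122 + 3 \sqrt{5}$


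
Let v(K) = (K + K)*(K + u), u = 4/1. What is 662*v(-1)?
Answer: -3972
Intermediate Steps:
u = 4 (u = 4*1 = 4)
v(K) = 2*K*(4 + K) (v(K) = (K + K)*(K + 4) = (2*K)*(4 + K) = 2*K*(4 + K))
662*v(-1) = 662*(2*(-1)*(4 - 1)) = 662*(2*(-1)*3) = 662*(-6) = -3972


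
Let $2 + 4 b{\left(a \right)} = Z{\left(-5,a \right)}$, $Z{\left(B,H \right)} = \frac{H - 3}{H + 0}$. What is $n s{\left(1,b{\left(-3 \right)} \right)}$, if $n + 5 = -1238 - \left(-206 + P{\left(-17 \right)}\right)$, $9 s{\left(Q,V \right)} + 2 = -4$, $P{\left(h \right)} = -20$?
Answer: $678$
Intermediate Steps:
$Z{\left(B,H \right)} = \frac{-3 + H}{H}$
$b{\left(a \right)} = - \frac{1}{2} + \frac{-3 + a}{4 a}$ ($b{\left(a \right)} = - \frac{1}{2} + \frac{\frac{1}{a} \left(-3 + a\right)}{4} = - \frac{1}{2} + \frac{-3 + a}{4 a}$)
$s{\left(Q,V \right)} = - \frac{2}{3}$ ($s{\left(Q,V \right)} = - \frac{2}{9} + \frac{1}{9} \left(-4\right) = - \frac{2}{9} - \frac{4}{9} = - \frac{2}{3}$)
$n = -1017$ ($n = -5 + \left(-1238 + \left(206 - -20\right)\right) = -5 + \left(-1238 + \left(206 + 20\right)\right) = -5 + \left(-1238 + 226\right) = -5 - 1012 = -1017$)
$n s{\left(1,b{\left(-3 \right)} \right)} = \left(-1017\right) \left(- \frac{2}{3}\right) = 678$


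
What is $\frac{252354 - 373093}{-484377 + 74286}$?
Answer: $\frac{120739}{410091} \approx 0.29442$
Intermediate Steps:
$\frac{252354 - 373093}{-484377 + 74286} = - \frac{120739}{-410091} = \left(-120739\right) \left(- \frac{1}{410091}\right) = \frac{120739}{410091}$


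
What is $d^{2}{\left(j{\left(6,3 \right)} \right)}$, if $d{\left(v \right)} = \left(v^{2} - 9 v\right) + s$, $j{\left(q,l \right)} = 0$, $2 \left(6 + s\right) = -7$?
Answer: $\frac{361}{4} \approx 90.25$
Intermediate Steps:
$s = - \frac{19}{2}$ ($s = -6 + \frac{1}{2} \left(-7\right) = -6 - \frac{7}{2} = - \frac{19}{2} \approx -9.5$)
$d{\left(v \right)} = - \frac{19}{2} + v^{2} - 9 v$ ($d{\left(v \right)} = \left(v^{2} - 9 v\right) - \frac{19}{2} = - \frac{19}{2} + v^{2} - 9 v$)
$d^{2}{\left(j{\left(6,3 \right)} \right)} = \left(- \frac{19}{2} + 0^{2} - 0\right)^{2} = \left(- \frac{19}{2} + 0 + 0\right)^{2} = \left(- \frac{19}{2}\right)^{2} = \frac{361}{4}$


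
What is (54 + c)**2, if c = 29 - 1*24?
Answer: 3481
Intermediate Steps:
c = 5 (c = 29 - 24 = 5)
(54 + c)**2 = (54 + 5)**2 = 59**2 = 3481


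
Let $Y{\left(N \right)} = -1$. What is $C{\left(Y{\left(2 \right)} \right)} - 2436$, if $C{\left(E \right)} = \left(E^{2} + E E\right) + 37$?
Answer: $-2397$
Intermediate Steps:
$C{\left(E \right)} = 37 + 2 E^{2}$ ($C{\left(E \right)} = \left(E^{2} + E^{2}\right) + 37 = 2 E^{2} + 37 = 37 + 2 E^{2}$)
$C{\left(Y{\left(2 \right)} \right)} - 2436 = \left(37 + 2 \left(-1\right)^{2}\right) - 2436 = \left(37 + 2 \cdot 1\right) - 2436 = \left(37 + 2\right) - 2436 = 39 - 2436 = -2397$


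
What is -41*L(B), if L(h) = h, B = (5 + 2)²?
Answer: -2009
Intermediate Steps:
B = 49 (B = 7² = 49)
-41*L(B) = -41*49 = -2009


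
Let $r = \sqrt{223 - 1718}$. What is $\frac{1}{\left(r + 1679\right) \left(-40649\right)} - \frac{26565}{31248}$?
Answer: $\frac{- 51420985 \sqrt{1495} + 86335835303 i}{60485712 \left(\sqrt{1495} - 1679 i\right)} \approx -0.85013 + 3.4197 \cdot 10^{-10} i$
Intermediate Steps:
$r = i \sqrt{1495}$ ($r = \sqrt{-1495} = i \sqrt{1495} \approx 38.665 i$)
$\frac{1}{\left(r + 1679\right) \left(-40649\right)} - \frac{26565}{31248} = \frac{1}{\left(i \sqrt{1495} + 1679\right) \left(-40649\right)} - \frac{26565}{31248} = \frac{1}{1679 + i \sqrt{1495}} \left(- \frac{1}{40649}\right) - \frac{1265}{1488} = - \frac{1}{40649 \left(1679 + i \sqrt{1495}\right)} - \frac{1265}{1488} = - \frac{1265}{1488} - \frac{1}{40649 \left(1679 + i \sqrt{1495}\right)}$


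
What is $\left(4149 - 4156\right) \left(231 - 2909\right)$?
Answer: $18746$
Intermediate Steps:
$\left(4149 - 4156\right) \left(231 - 2909\right) = \left(-7\right) \left(-2678\right) = 18746$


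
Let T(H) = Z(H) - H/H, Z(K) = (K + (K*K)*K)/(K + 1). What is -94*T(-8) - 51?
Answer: -48579/7 ≈ -6939.9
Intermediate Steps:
Z(K) = (K + K³)/(1 + K) (Z(K) = (K + K²*K)/(1 + K) = (K + K³)/(1 + K))
T(H) = -1 + (H + H³)/(1 + H) (T(H) = (H + H³)/(1 + H) - H/H = (H + H³)/(1 + H) - 1*1 = (H + H³)/(1 + H) - 1 = -1 + (H + H³)/(1 + H))
-94*T(-8) - 51 = -94*(-1 + (-8)³)/(1 - 8) - 51 = -94*(-1 - 512)/(-7) - 51 = -(-94)*(-513)/7 - 51 = -94*513/7 - 51 = -48222/7 - 51 = -48579/7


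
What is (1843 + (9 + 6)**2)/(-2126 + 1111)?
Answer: -2068/1015 ≈ -2.0374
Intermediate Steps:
(1843 + (9 + 6)**2)/(-2126 + 1111) = (1843 + 15**2)/(-1015) = (1843 + 225)*(-1/1015) = 2068*(-1/1015) = -2068/1015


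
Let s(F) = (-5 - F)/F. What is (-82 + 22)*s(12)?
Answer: 85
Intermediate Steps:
s(F) = (-5 - F)/F
(-82 + 22)*s(12) = (-82 + 22)*((-5 - 1*12)/12) = -5*(-5 - 12) = -5*(-17) = -60*(-17/12) = 85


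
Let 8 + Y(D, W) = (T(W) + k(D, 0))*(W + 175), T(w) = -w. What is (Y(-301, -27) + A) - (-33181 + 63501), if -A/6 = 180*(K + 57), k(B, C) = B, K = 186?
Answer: -333320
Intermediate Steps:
A = -262440 (A = -1080*(186 + 57) = -1080*243 = -6*43740 = -262440)
Y(D, W) = -8 + (175 + W)*(D - W) (Y(D, W) = -8 + (-W + D)*(W + 175) = -8 + (D - W)*(175 + W) = -8 + (175 + W)*(D - W))
(Y(-301, -27) + A) - (-33181 + 63501) = ((-8 - 1*(-27)**2 - 175*(-27) + 175*(-301) - 301*(-27)) - 262440) - (-33181 + 63501) = ((-8 - 1*729 + 4725 - 52675 + 8127) - 262440) - 1*30320 = ((-8 - 729 + 4725 - 52675 + 8127) - 262440) - 30320 = (-40560 - 262440) - 30320 = -303000 - 30320 = -333320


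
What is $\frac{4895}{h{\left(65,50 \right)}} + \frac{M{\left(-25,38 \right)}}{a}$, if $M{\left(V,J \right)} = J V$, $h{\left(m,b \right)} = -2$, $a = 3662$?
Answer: $- \frac{8963695}{3662} \approx -2447.8$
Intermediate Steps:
$\frac{4895}{h{\left(65,50 \right)}} + \frac{M{\left(-25,38 \right)}}{a} = \frac{4895}{-2} + \frac{38 \left(-25\right)}{3662} = 4895 \left(- \frac{1}{2}\right) - \frac{475}{1831} = - \frac{4895}{2} - \frac{475}{1831} = - \frac{8963695}{3662}$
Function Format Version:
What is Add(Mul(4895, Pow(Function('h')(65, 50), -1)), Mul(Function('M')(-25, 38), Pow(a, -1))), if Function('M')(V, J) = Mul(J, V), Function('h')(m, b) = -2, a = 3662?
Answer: Rational(-8963695, 3662) ≈ -2447.8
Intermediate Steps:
Add(Mul(4895, Pow(Function('h')(65, 50), -1)), Mul(Function('M')(-25, 38), Pow(a, -1))) = Add(Mul(4895, Pow(-2, -1)), Mul(Mul(38, -25), Pow(3662, -1))) = Add(Mul(4895, Rational(-1, 2)), Mul(-950, Rational(1, 3662))) = Add(Rational(-4895, 2), Rational(-475, 1831)) = Rational(-8963695, 3662)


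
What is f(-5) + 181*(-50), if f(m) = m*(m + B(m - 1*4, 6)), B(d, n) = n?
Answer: -9055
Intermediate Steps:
f(m) = m*(6 + m) (f(m) = m*(m + 6) = m*(6 + m))
f(-5) + 181*(-50) = -5*(6 - 5) + 181*(-50) = -5*1 - 9050 = -5 - 9050 = -9055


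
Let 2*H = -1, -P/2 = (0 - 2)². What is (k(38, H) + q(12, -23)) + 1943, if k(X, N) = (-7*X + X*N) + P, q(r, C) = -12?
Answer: 1638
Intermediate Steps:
P = -8 (P = -2*(0 - 2)² = -2*(-2)² = -2*4 = -8)
H = -½ (H = (½)*(-1) = -½ ≈ -0.50000)
k(X, N) = -8 - 7*X + N*X (k(X, N) = (-7*X + X*N) - 8 = (-7*X + N*X) - 8 = -8 - 7*X + N*X)
(k(38, H) + q(12, -23)) + 1943 = ((-8 - 7*38 - ½*38) - 12) + 1943 = ((-8 - 266 - 19) - 12) + 1943 = (-293 - 12) + 1943 = -305 + 1943 = 1638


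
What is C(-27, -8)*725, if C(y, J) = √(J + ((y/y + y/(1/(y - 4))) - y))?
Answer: 725*√857 ≈ 21224.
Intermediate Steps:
C(y, J) = √(1 + J - y + y*(-4 + y)) (C(y, J) = √(J + ((1 + y/(1/(-4 + y))) - y)) = √(J + ((1 + y*(-4 + y)) - y)) = √(J + (1 - y + y*(-4 + y))) = √(1 + J - y + y*(-4 + y)))
C(-27, -8)*725 = √(1 - 8 + (-27)² - 5*(-27))*725 = √(1 - 8 + 729 + 135)*725 = √857*725 = 725*√857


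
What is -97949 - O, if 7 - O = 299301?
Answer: 201345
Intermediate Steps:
O = -299294 (O = 7 - 1*299301 = 7 - 299301 = -299294)
-97949 - O = -97949 - 1*(-299294) = -97949 + 299294 = 201345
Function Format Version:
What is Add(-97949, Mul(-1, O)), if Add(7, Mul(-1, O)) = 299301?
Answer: 201345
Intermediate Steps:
O = -299294 (O = Add(7, Mul(-1, 299301)) = Add(7, -299301) = -299294)
Add(-97949, Mul(-1, O)) = Add(-97949, Mul(-1, -299294)) = Add(-97949, 299294) = 201345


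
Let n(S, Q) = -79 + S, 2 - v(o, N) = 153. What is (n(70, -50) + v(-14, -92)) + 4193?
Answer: 4033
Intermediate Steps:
v(o, N) = -151 (v(o, N) = 2 - 1*153 = 2 - 153 = -151)
(n(70, -50) + v(-14, -92)) + 4193 = ((-79 + 70) - 151) + 4193 = (-9 - 151) + 4193 = -160 + 4193 = 4033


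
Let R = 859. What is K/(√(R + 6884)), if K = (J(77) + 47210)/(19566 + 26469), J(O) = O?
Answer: 47287*√7743/356449005 ≈ 0.011673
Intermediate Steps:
K = 47287/46035 (K = (77 + 47210)/(19566 + 26469) = 47287/46035 ≈ 1.0272)
K/(√(R + 6884)) = 47287/(46035*(√(859 + 6884))) = 47287/(46035*(√7743)) = 47287*(√7743/7743)/46035 = 47287*√7743/356449005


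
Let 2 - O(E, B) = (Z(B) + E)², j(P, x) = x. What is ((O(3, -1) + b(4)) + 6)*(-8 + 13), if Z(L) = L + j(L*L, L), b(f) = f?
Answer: 55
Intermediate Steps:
Z(L) = 2*L (Z(L) = L + L = 2*L)
O(E, B) = 2 - (E + 2*B)² (O(E, B) = 2 - (2*B + E)² = 2 - (E + 2*B)²)
((O(3, -1) + b(4)) + 6)*(-8 + 13) = (((2 - (3 + 2*(-1))²) + 4) + 6)*(-8 + 13) = (((2 - (3 - 2)²) + 4) + 6)*5 = (((2 - 1*1²) + 4) + 6)*5 = (((2 - 1*1) + 4) + 6)*5 = (((2 - 1) + 4) + 6)*5 = ((1 + 4) + 6)*5 = (5 + 6)*5 = 11*5 = 55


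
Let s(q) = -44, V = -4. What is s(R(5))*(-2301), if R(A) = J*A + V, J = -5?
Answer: 101244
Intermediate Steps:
R(A) = -4 - 5*A (R(A) = -5*A - 4 = -4 - 5*A)
s(R(5))*(-2301) = -44*(-2301) = 101244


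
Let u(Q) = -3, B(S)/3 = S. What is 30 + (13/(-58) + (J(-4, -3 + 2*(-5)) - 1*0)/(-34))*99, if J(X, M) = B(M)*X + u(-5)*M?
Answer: -276072/493 ≈ -559.98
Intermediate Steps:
B(S) = 3*S
J(X, M) = -3*M + 3*M*X (J(X, M) = (3*M)*X - 3*M = 3*M*X - 3*M = -3*M + 3*M*X)
30 + (13/(-58) + (J(-4, -3 + 2*(-5)) - 1*0)/(-34))*99 = 30 + (13/(-58) + (3*(-3 + 2*(-5))*(-1 - 4) - 1*0)/(-34))*99 = 30 + (13*(-1/58) + (3*(-3 - 10)*(-5) + 0)*(-1/34))*99 = 30 + (-13/58 + (3*(-13)*(-5) + 0)*(-1/34))*99 = 30 + (-13/58 + (195 + 0)*(-1/34))*99 = 30 + (-13/58 + 195*(-1/34))*99 = 30 + (-13/58 - 195/34)*99 = 30 - 2938/493*99 = 30 - 290862/493 = -276072/493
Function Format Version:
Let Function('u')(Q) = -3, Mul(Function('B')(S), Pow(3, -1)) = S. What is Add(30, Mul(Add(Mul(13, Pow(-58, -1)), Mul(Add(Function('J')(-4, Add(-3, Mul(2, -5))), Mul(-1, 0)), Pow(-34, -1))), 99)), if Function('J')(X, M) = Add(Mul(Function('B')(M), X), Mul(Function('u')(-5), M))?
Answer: Rational(-276072, 493) ≈ -559.98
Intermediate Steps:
Function('B')(S) = Mul(3, S)
Function('J')(X, M) = Add(Mul(-3, M), Mul(3, M, X)) (Function('J')(X, M) = Add(Mul(Mul(3, M), X), Mul(-3, M)) = Add(Mul(3, M, X), Mul(-3, M)) = Add(Mul(-3, M), Mul(3, M, X)))
Add(30, Mul(Add(Mul(13, Pow(-58, -1)), Mul(Add(Function('J')(-4, Add(-3, Mul(2, -5))), Mul(-1, 0)), Pow(-34, -1))), 99)) = Add(30, Mul(Add(Mul(13, Pow(-58, -1)), Mul(Add(Mul(3, Add(-3, Mul(2, -5)), Add(-1, -4)), Mul(-1, 0)), Pow(-34, -1))), 99)) = Add(30, Mul(Add(Mul(13, Rational(-1, 58)), Mul(Add(Mul(3, Add(-3, -10), -5), 0), Rational(-1, 34))), 99)) = Add(30, Mul(Add(Rational(-13, 58), Mul(Add(Mul(3, -13, -5), 0), Rational(-1, 34))), 99)) = Add(30, Mul(Add(Rational(-13, 58), Mul(Add(195, 0), Rational(-1, 34))), 99)) = Add(30, Mul(Add(Rational(-13, 58), Mul(195, Rational(-1, 34))), 99)) = Add(30, Mul(Add(Rational(-13, 58), Rational(-195, 34)), 99)) = Add(30, Mul(Rational(-2938, 493), 99)) = Add(30, Rational(-290862, 493)) = Rational(-276072, 493)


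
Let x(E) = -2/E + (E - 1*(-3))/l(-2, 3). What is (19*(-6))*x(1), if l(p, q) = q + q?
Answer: 152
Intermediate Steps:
l(p, q) = 2*q
x(E) = 1/2 - 2/E + E/6 (x(E) = -2/E + (E - 1*(-3))/((2*3)) = -2/E + (E + 3)/6 = -2/E + (3 + E)*(1/6) = -2/E + (1/2 + E/6) = 1/2 - 2/E + E/6)
(19*(-6))*x(1) = (19*(-6))*((1/6)*(-12 + 1*(3 + 1))/1) = -19*(-12 + 1*4) = -19*(-12 + 4) = -19*(-8) = -114*(-4/3) = 152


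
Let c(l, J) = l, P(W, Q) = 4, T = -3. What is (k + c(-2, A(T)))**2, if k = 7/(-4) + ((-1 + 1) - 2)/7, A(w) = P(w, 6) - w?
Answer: 12769/784 ≈ 16.287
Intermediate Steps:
A(w) = 4 - w
k = -57/28 (k = 7*(-1/4) + (0 - 2)*(1/7) = -7/4 - 2*1/7 = -7/4 - 2/7 = -57/28 ≈ -2.0357)
(k + c(-2, A(T)))**2 = (-57/28 - 2)**2 = (-113/28)**2 = 12769/784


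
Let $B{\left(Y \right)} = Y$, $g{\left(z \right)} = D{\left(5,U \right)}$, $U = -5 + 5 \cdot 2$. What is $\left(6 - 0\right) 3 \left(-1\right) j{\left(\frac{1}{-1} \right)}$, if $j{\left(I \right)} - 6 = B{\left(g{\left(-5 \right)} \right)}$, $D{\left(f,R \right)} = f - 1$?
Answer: $-180$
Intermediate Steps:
$U = 5$ ($U = -5 + 10 = 5$)
$D{\left(f,R \right)} = -1 + f$ ($D{\left(f,R \right)} = f - 1 = -1 + f$)
$g{\left(z \right)} = 4$ ($g{\left(z \right)} = -1 + 5 = 4$)
$j{\left(I \right)} = 10$ ($j{\left(I \right)} = 6 + 4 = 10$)
$\left(6 - 0\right) 3 \left(-1\right) j{\left(\frac{1}{-1} \right)} = \left(6 - 0\right) 3 \left(-1\right) 10 = \left(6 + 0\right) \left(-3\right) 10 = 6 \left(-3\right) 10 = \left(-18\right) 10 = -180$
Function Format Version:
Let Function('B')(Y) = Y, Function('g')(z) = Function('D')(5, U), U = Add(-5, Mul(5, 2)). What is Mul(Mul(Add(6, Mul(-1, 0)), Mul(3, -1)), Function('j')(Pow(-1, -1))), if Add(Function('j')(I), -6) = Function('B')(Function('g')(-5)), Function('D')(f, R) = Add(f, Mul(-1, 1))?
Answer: -180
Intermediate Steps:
U = 5 (U = Add(-5, 10) = 5)
Function('D')(f, R) = Add(-1, f) (Function('D')(f, R) = Add(f, -1) = Add(-1, f))
Function('g')(z) = 4 (Function('g')(z) = Add(-1, 5) = 4)
Function('j')(I) = 10 (Function('j')(I) = Add(6, 4) = 10)
Mul(Mul(Add(6, Mul(-1, 0)), Mul(3, -1)), Function('j')(Pow(-1, -1))) = Mul(Mul(Add(6, Mul(-1, 0)), Mul(3, -1)), 10) = Mul(Mul(Add(6, 0), -3), 10) = Mul(Mul(6, -3), 10) = Mul(-18, 10) = -180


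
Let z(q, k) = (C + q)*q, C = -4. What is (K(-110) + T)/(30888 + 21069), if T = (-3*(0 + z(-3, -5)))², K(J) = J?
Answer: 3859/51957 ≈ 0.074273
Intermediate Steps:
z(q, k) = q*(-4 + q) (z(q, k) = (-4 + q)*q = q*(-4 + q))
T = 3969 (T = (-3*(0 - 3*(-4 - 3)))² = (-3*(0 - 3*(-7)))² = (-3*(0 + 21))² = (-3*21)² = (-63)² = 3969)
(K(-110) + T)/(30888 + 21069) = (-110 + 3969)/(30888 + 21069) = 3859/51957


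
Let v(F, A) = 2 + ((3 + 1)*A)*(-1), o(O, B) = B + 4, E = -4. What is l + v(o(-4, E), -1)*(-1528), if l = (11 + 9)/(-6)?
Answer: -27514/3 ≈ -9171.3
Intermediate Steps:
l = -10/3 (l = -⅙*20 = -10/3 ≈ -3.3333)
o(O, B) = 4 + B
v(F, A) = 2 - 4*A (v(F, A) = 2 + (4*A)*(-1) = 2 - 4*A)
l + v(o(-4, E), -1)*(-1528) = -10/3 + (2 - 4*(-1))*(-1528) = -10/3 + (2 + 4)*(-1528) = -10/3 + 6*(-1528) = -10/3 - 9168 = -27514/3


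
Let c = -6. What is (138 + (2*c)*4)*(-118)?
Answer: -10620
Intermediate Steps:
(138 + (2*c)*4)*(-118) = (138 + (2*(-6))*4)*(-118) = (138 - 12*4)*(-118) = (138 - 48)*(-118) = 90*(-118) = -10620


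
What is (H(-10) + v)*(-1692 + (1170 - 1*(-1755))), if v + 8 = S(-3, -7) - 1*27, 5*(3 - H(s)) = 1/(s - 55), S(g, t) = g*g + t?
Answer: -12020517/325 ≈ -36986.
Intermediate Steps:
S(g, t) = t + g² (S(g, t) = g² + t = t + g²)
H(s) = 3 - 1/(5*(-55 + s)) (H(s) = 3 - 1/(5*(s - 55)) = 3 - 1/(5*(-55 + s)))
v = -33 (v = -8 + ((-7 + (-3)²) - 1*27) = -8 + ((-7 + 9) - 27) = -8 + (2 - 27) = -8 - 25 = -33)
(H(-10) + v)*(-1692 + (1170 - 1*(-1755))) = ((-826 + 15*(-10))/(5*(-55 - 10)) - 33)*(-1692 + (1170 - 1*(-1755))) = ((⅕)*(-826 - 150)/(-65) - 33)*(-1692 + (1170 + 1755)) = ((⅕)*(-1/65)*(-976) - 33)*(-1692 + 2925) = (976/325 - 33)*1233 = -9749/325*1233 = -12020517/325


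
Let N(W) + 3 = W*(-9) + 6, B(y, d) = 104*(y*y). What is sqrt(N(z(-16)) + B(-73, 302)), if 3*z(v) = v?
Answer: sqrt(554267) ≈ 744.49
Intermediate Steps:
z(v) = v/3
B(y, d) = 104*y**2
N(W) = 3 - 9*W (N(W) = -3 + (W*(-9) + 6) = -3 + (-9*W + 6) = -3 + (6 - 9*W) = 3 - 9*W)
sqrt(N(z(-16)) + B(-73, 302)) = sqrt((3 - 3*(-16)) + 104*(-73)**2) = sqrt((3 - 9*(-16/3)) + 104*5329) = sqrt((3 + 48) + 554216) = sqrt(51 + 554216) = sqrt(554267)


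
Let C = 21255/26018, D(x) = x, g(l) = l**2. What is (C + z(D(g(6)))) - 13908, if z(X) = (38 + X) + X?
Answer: -358975109/26018 ≈ -13797.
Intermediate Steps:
z(X) = 38 + 2*X
C = 21255/26018 (C = 21255*(1/26018) = 21255/26018 ≈ 0.81693)
(C + z(D(g(6)))) - 13908 = (21255/26018 + (38 + 2*6**2)) - 13908 = (21255/26018 + (38 + 2*36)) - 13908 = (21255/26018 + (38 + 72)) - 13908 = (21255/26018 + 110) - 13908 = 2883235/26018 - 13908 = -358975109/26018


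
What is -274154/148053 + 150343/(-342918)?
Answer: -38757024517/16923346218 ≈ -2.2901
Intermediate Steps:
-274154/148053 + 150343/(-342918) = -274154*1/148053 + 150343*(-1/342918) = -274154/148053 - 150343/342918 = -38757024517/16923346218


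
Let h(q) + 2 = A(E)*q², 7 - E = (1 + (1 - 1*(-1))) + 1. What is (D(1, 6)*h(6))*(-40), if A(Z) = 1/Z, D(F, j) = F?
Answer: -400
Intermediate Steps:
E = 3 (E = 7 - ((1 + (1 - 1*(-1))) + 1) = 7 - ((1 + (1 + 1)) + 1) = 7 - ((1 + 2) + 1) = 7 - (3 + 1) = 7 - 1*4 = 7 - 4 = 3)
h(q) = -2 + q²/3
(D(1, 6)*h(6))*(-40) = (1*(-2 + (⅓)*6²))*(-40) = (1*(-2 + (⅓)*36))*(-40) = (1*(-2 + 12))*(-40) = (1*10)*(-40) = 10*(-40) = -400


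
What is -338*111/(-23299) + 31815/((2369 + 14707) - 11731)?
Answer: 188358279/24906631 ≈ 7.5626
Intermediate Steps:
-338*111/(-23299) + 31815/((2369 + 14707) - 11731) = -37518*(-1/23299) + 31815/(17076 - 11731) = 37518/23299 + 31815/5345 = 37518/23299 + 31815*(1/5345) = 37518/23299 + 6363/1069 = 188358279/24906631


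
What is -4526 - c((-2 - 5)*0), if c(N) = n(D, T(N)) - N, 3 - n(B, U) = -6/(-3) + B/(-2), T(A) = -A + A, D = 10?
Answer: -4532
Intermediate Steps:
T(A) = 0
n(B, U) = 1 + B/2 (n(B, U) = 3 - (-6/(-3) + B/(-2)) = 3 - (-6*(-1/3) + B*(-1/2)) = 3 - (2 - B/2) = 3 + (-2 + B/2) = 1 + B/2)
c(N) = 6 - N (c(N) = (1 + (1/2)*10) - N = (1 + 5) - N = 6 - N)
-4526 - c((-2 - 5)*0) = -4526 - (6 - (-2 - 5)*0) = -4526 - (6 - (-7)*0) = -4526 - (6 - 1*0) = -4526 - (6 + 0) = -4526 - 1*6 = -4526 - 6 = -4532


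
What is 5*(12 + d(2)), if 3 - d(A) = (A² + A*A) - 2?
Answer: 45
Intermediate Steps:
d(A) = 5 - 2*A² (d(A) = 3 - ((A² + A*A) - 2) = 3 - ((A² + A²) - 2) = 3 - (2*A² - 2) = 3 - (-2 + 2*A²) = 3 + (2 - 2*A²) = 5 - 2*A²)
5*(12 + d(2)) = 5*(12 + (5 - 2*2²)) = 5*(12 + (5 - 2*4)) = 5*(12 + (5 - 8)) = 5*(12 - 3) = 5*9 = 45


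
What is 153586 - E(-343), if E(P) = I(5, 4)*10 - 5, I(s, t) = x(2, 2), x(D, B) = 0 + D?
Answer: 153571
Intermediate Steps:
x(D, B) = D
I(s, t) = 2
E(P) = 15 (E(P) = 2*10 - 5 = 20 - 5 = 15)
153586 - E(-343) = 153586 - 1*15 = 153586 - 15 = 153571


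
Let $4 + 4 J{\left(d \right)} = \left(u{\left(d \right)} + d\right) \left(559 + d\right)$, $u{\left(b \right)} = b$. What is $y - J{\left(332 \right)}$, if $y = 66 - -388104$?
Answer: $240265$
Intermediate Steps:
$y = 388170$ ($y = 66 + 388104 = 388170$)
$J{\left(d \right)} = -1 + \frac{d \left(559 + d\right)}{2}$ ($J{\left(d \right)} = -1 + \frac{\left(d + d\right) \left(559 + d\right)}{4} = -1 + \frac{2 d \left(559 + d\right)}{4} = -1 + \frac{d \left(559 + d\right)}{2}$)
$y - J{\left(332 \right)} = 388170 - \left(-1 + \frac{332^{2}}{2} + \frac{559}{2} \cdot 332\right) = 388170 - \left(-1 + \frac{1}{2} \cdot 110224 + 92794\right) = 388170 - \left(-1 + 55112 + 92794\right) = 388170 - 147905 = 240265$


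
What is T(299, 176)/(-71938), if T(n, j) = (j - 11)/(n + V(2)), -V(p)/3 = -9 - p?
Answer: -165/23883416 ≈ -6.9086e-6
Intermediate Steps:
V(p) = 27 + 3*p (V(p) = -3*(-9 - p) = 27 + 3*p)
T(n, j) = (-11 + j)/(33 + n) (T(n, j) = (j - 11)/(n + (27 + 3*2)) = (-11 + j)/(n + (27 + 6)) = (-11 + j)/(n + 33) = (-11 + j)/(33 + n))
T(299, 176)/(-71938) = ((-11 + 176)/(33 + 299))/(-71938) = (165/332)*(-1/71938) = -165/23883416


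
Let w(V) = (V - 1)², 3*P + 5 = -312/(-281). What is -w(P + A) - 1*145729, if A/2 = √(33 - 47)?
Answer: -103526119873/710649 + 7744*I*√14/843 ≈ -1.4568e+5 + 34.372*I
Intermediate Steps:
P = -1093/843 (P = -5/3 + (-312/(-281))/3 = -5/3 + (-312*(-1/281))/3 = -5/3 + (⅓)*(312/281) = -5/3 + 104/281 = -1093/843 ≈ -1.2966)
A = 2*I*√14 (A = 2*√(33 - 47) = 2*√(-14) = 2*(I*√14) = 2*I*√14 ≈ 7.4833*I)
w(V) = (-1 + V)²
-w(P + A) - 1*145729 = -(-1 + (-1093/843 + 2*I*√14))² - 1*145729 = -(-1936/843 + 2*I*√14)² - 145729 = -145729 - (-1936/843 + 2*I*√14)²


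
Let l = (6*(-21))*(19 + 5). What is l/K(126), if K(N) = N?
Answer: -24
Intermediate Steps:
l = -3024 (l = -126*24 = -3024)
l/K(126) = -3024/126 = -3024*1/126 = -24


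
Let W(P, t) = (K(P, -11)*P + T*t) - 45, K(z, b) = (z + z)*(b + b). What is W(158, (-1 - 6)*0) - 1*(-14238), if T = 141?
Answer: -1084223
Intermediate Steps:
K(z, b) = 4*b*z (K(z, b) = (2*z)*(2*b) = 4*b*z)
W(P, t) = -45 - 44*P**2 + 141*t (W(P, t) = ((4*(-11)*P)*P + 141*t) - 45 = ((-44*P)*P + 141*t) - 45 = (-44*P**2 + 141*t) - 45 = -45 - 44*P**2 + 141*t)
W(158, (-1 - 6)*0) - 1*(-14238) = (-45 - 44*158**2 + 141*((-1 - 6)*0)) - 1*(-14238) = (-45 - 44*24964 + 141*(-7*0)) + 14238 = (-45 - 1098416 + 141*0) + 14238 = (-45 - 1098416 + 0) + 14238 = -1098461 + 14238 = -1084223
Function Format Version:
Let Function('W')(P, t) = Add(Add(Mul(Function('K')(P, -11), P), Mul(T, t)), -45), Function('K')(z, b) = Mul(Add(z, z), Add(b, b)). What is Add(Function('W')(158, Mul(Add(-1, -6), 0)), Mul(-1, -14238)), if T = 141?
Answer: -1084223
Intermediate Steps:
Function('K')(z, b) = Mul(4, b, z) (Function('K')(z, b) = Mul(Mul(2, z), Mul(2, b)) = Mul(4, b, z))
Function('W')(P, t) = Add(-45, Mul(-44, Pow(P, 2)), Mul(141, t)) (Function('W')(P, t) = Add(Add(Mul(Mul(4, -11, P), P), Mul(141, t)), -45) = Add(Add(Mul(Mul(-44, P), P), Mul(141, t)), -45) = Add(Add(Mul(-44, Pow(P, 2)), Mul(141, t)), -45) = Add(-45, Mul(-44, Pow(P, 2)), Mul(141, t)))
Add(Function('W')(158, Mul(Add(-1, -6), 0)), Mul(-1, -14238)) = Add(Add(-45, Mul(-44, Pow(158, 2)), Mul(141, Mul(Add(-1, -6), 0))), Mul(-1, -14238)) = Add(Add(-45, Mul(-44, 24964), Mul(141, Mul(-7, 0))), 14238) = Add(Add(-45, -1098416, Mul(141, 0)), 14238) = Add(Add(-45, -1098416, 0), 14238) = Add(-1098461, 14238) = -1084223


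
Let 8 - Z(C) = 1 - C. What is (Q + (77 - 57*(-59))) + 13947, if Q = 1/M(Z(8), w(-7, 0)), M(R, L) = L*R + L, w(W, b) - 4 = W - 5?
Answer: 2225535/128 ≈ 17387.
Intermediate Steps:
Z(C) = 7 + C (Z(C) = 8 - (1 - C) = 8 + (-1 + C) = 7 + C)
w(W, b) = -1 + W (w(W, b) = 4 + (W - 5) = 4 + (-5 + W) = -1 + W)
M(R, L) = L + L*R
Q = -1/128 (Q = 1/((-1 - 7)*(1 + (7 + 8))) = 1/(-8*(1 + 15)) = 1/(-8*16) = 1/(-128) = -1/128 ≈ -0.0078125)
(Q + (77 - 57*(-59))) + 13947 = (-1/128 + (77 - 57*(-59))) + 13947 = (-1/128 + (77 + 3363)) + 13947 = (-1/128 + 3440) + 13947 = 440319/128 + 13947 = 2225535/128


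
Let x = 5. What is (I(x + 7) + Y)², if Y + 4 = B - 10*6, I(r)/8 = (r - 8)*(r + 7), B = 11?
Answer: 308025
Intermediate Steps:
I(r) = 8*(-8 + r)*(7 + r) (I(r) = 8*((r - 8)*(r + 7)) = 8*((-8 + r)*(7 + r)) = 8*(-8 + r)*(7 + r))
Y = -53 (Y = -4 + (11 - 10*6) = -4 + (11 - 60) = -4 - 49 = -53)
(I(x + 7) + Y)² = ((-448 - 8*(5 + 7) + 8*(5 + 7)²) - 53)² = ((-448 - 8*12 + 8*12²) - 53)² = ((-448 - 96 + 8*144) - 53)² = ((-448 - 96 + 1152) - 53)² = (608 - 53)² = 555² = 308025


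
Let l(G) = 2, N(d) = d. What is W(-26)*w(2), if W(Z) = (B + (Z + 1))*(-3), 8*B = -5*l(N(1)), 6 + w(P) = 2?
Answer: -315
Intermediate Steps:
w(P) = -4 (w(P) = -6 + 2 = -4)
B = -5/4 (B = (-5*2)/8 = (⅛)*(-10) = -5/4 ≈ -1.2500)
W(Z) = ¾ - 3*Z (W(Z) = (-5/4 + (Z + 1))*(-3) = (-5/4 + (1 + Z))*(-3) = (-¼ + Z)*(-3) = ¾ - 3*Z)
W(-26)*w(2) = (¾ - 3*(-26))*(-4) = (¾ + 78)*(-4) = (315/4)*(-4) = -315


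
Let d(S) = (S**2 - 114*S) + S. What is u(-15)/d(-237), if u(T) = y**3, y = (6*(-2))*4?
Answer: -18432/13825 ≈ -1.3332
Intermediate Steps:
y = -48 (y = -12*4 = -48)
d(S) = S**2 - 113*S
u(T) = -110592 (u(T) = (-48)**3 = -110592)
u(-15)/d(-237) = -110592*(-1/(237*(-113 - 237))) = -110592/((-237*(-350))) = -110592/82950 = -110592*1/82950 = -18432/13825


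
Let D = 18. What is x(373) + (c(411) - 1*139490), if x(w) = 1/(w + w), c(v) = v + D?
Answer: -103739505/746 ≈ -1.3906e+5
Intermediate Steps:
c(v) = 18 + v (c(v) = v + 18 = 18 + v)
x(w) = 1/(2*w)
x(373) + (c(411) - 1*139490) = (1/2)/373 + ((18 + 411) - 1*139490) = (1/2)*(1/373) + (429 - 139490) = 1/746 - 139061 = -103739505/746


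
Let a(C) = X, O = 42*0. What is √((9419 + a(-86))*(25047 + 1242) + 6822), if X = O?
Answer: 9*√3057073 ≈ 15736.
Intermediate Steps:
O = 0
X = 0
a(C) = 0
√((9419 + a(-86))*(25047 + 1242) + 6822) = √((9419 + 0)*(25047 + 1242) + 6822) = √(9419*26289 + 6822) = √(247616091 + 6822) = √247622913 = 9*√3057073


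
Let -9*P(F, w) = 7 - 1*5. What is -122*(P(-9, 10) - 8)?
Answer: 9028/9 ≈ 1003.1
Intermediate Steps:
P(F, w) = -2/9 (P(F, w) = -(7 - 1*5)/9 = -(7 - 5)/9 = -⅑*2 = -2/9)
-122*(P(-9, 10) - 8) = -122*(-2/9 - 8) = -122*(-74/9) = 9028/9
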